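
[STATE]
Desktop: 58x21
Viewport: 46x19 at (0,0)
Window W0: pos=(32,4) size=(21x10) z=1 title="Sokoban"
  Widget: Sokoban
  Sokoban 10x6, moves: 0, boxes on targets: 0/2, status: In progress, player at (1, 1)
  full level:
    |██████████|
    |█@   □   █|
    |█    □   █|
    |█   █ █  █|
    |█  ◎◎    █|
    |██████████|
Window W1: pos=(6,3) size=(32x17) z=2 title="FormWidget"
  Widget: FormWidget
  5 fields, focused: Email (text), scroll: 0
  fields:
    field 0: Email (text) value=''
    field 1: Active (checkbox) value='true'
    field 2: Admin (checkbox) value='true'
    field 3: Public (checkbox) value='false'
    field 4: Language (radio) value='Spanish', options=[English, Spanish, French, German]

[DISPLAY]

                                              
                                              
                                              
      ┏━━━━━━━━━━━━━━━━━━━━━━━━━━━━━━┓        
      ┃ FormWidget                   ┃━━━━━━━━
      ┠──────────────────────────────┨ban     
      ┃> Email:      [              ]┃────────
      ┃  Active:     [x]             ┃█████   
      ┃  Admin:      [x]             ┃□   █   
      ┃  Public:     [ ]             ┃□   █   
      ┃  Language:   ( ) English  (●)┃ █  █   
      ┃                              ┃    █   
      ┃                              ┃█████   
      ┃                              ┃━━━━━━━━
      ┃                              ┃        
      ┃                              ┃        
      ┃                              ┃        
      ┃                              ┃        
      ┃                              ┃        


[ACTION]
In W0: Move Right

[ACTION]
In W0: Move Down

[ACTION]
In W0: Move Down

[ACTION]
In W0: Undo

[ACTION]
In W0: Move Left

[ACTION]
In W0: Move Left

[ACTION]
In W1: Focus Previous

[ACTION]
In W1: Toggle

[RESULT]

                                              
                                              
                                              
      ┏━━━━━━━━━━━━━━━━━━━━━━━━━━━━━━┓        
      ┃ FormWidget                   ┃━━━━━━━━
      ┠──────────────────────────────┨ban     
      ┃  Email:      [              ]┃────────
      ┃  Active:     [x]             ┃█████   
      ┃  Admin:      [x]             ┃□   █   
      ┃  Public:     [ ]             ┃□   █   
      ┃> Language:   ( ) English  (●)┃ █  █   
      ┃                              ┃    █   
      ┃                              ┃█████   
      ┃                              ┃━━━━━━━━
      ┃                              ┃        
      ┃                              ┃        
      ┃                              ┃        
      ┃                              ┃        
      ┃                              ┃        


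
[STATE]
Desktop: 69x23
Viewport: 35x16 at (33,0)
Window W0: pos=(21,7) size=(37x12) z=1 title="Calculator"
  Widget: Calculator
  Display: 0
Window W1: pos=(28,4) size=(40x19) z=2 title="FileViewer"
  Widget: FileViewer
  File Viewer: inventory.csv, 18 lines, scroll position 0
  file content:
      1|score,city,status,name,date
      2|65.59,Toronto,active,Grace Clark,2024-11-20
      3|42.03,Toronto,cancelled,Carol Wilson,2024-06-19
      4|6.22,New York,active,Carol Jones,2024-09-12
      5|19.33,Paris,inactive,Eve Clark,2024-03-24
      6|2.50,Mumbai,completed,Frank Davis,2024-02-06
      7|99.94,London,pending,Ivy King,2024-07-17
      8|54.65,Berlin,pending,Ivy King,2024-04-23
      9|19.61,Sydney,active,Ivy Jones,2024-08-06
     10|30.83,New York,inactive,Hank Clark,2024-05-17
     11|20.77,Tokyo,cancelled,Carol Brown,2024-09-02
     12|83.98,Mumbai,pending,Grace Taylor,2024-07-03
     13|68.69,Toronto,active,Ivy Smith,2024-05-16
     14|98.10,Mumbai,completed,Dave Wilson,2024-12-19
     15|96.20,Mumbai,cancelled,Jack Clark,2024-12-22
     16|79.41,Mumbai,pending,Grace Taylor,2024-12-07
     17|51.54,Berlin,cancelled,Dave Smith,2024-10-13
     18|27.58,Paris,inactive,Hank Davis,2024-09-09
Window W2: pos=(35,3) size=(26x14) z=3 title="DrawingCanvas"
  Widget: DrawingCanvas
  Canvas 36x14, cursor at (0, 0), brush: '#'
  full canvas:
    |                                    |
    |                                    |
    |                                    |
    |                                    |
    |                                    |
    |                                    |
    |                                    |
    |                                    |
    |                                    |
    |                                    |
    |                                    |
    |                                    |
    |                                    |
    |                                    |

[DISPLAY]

                                   
                                   
                                   
  ┏━━━━━━━━━━━━━━━━━━━━━━━━┓       
━━┃ DrawingCanvas          ┃━━━━━━┓
eV┠────────────────────────┨      ┃
──┃+                       ┃──────┨
e,┃                        ┃     ▲┃
9,┃                        ┃,2024█┃
3,┃                        ┃lson,░┃
,N┃                        ┃,2024░┃
3,┃                        ┃024-0░┃
,M┃                        ┃s,202░┃
4,┃                        ┃24-07░┃
5,┃                        ┃24-04░┃
1,┃                        ┃24-08░┃


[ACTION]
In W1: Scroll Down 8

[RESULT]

                                   
                                   
                                   
  ┏━━━━━━━━━━━━━━━━━━━━━━━━┓       
━━┃ DrawingCanvas          ┃━━━━━━┓
eV┠────────────────────────┨      ┃
──┃+                       ┃──────┨
,N┃                        ┃,2024▲┃
3,┃                        ┃024-0░┃
,M┃                        ┃s,202░┃
4,┃                        ┃24-07░┃
5,┃                        ┃24-04░┃
1,┃                        ┃24-08░┃
3,┃                        ┃rk,20░┃
7,┃                        ┃n,202░┃
8,┃                        ┃r,202░┃


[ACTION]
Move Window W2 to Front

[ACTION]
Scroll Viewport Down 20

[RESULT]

,N┃                        ┃,2024▲┃
3,┃                        ┃024-0░┃
,M┃                        ┃s,202░┃
4,┃                        ┃24-07░┃
5,┃                        ┃24-04░┃
1,┃                        ┃24-08░┃
3,┃                        ┃rk,20░┃
7,┃                        ┃n,202░┃
8,┃                        ┃r,202░┃
9,┗━━━━━━━━━━━━━━━━━━━━━━━━┛024-0░┃
0,Mumbai,completed,Dave Wilson,20░┃
0,Mumbai,cancelled,Jack Clark,202░┃
1,Mumbai,pending,Grace Taylor,202░┃
4,Berlin,cancelled,Dave Smith,202█┃
8,Paris,inactive,Hank Davis,2024-▼┃
━━━━━━━━━━━━━━━━━━━━━━━━━━━━━━━━━━┛


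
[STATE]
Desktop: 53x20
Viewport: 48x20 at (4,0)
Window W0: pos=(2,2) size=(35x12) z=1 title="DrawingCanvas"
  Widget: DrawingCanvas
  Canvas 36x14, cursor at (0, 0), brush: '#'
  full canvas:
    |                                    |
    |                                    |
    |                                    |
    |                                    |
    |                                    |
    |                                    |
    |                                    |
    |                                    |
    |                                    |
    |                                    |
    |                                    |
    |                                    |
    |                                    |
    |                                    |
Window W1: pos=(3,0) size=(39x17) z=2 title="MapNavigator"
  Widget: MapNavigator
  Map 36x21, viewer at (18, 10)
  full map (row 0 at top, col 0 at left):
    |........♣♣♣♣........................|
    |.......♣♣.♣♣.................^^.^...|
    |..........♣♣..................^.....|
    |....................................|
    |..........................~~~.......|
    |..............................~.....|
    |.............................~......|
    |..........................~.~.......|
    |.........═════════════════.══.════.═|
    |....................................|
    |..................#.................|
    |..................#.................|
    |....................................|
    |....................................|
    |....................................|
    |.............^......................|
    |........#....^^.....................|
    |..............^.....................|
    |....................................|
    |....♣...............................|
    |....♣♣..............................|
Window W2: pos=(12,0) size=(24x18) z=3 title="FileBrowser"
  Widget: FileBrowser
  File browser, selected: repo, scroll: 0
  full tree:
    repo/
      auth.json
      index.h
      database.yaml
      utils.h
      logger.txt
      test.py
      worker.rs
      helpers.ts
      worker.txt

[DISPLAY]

━━━━━━━━┏━━━━━━━━━━━━━━━━━━━━━━┓━━━━━┓          
 MapNavi┃ FileBrowser          ┃     ┃          
────────┠──────────────────────┨─────┨          
........┃> [-] repo/           ┃.... ┃          
........┃    auth.json         ┃.... ┃          
........┃    index.h           ┃.... ┃          
........┃    database.yaml     ┃.... ┃          
........┃    utils.h           ┃══.═ ┃          
........┃    logger.txt        ┃.... ┃          
........┃    test.py           ┃.... ┃          
........┃    worker.rs         ┃.... ┃          
........┃    helpers.ts        ┃.... ┃          
........┃    worker.txt        ┃.... ┃          
........┃                      ┃.... ┃          
........┃                      ┃.... ┃          
........┃                      ┃.... ┃          
━━━━━━━━┃                      ┃━━━━━┛          
        ┗━━━━━━━━━━━━━━━━━━━━━━┛                
                                                
                                                


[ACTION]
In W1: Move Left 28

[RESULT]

━━━━━━━━┏━━━━━━━━━━━━━━━━━━━━━━┓━━━━━┓          
 MapNavi┃ FileBrowser          ┃     ┃          
────────┠──────────────────────┨─────┨          
        ┃> [-] repo/           ┃.....┃          
        ┃    auth.json         ┃.....┃          
        ┃    index.h           ┃.....┃          
        ┃    database.yaml     ┃.....┃          
        ┃    utils.h           ┃═════┃          
        ┃    logger.txt        ┃.....┃          
        ┃    test.py           ┃....#┃          
        ┃    worker.rs         ┃....#┃          
        ┃    helpers.ts        ┃.....┃          
        ┃    worker.txt        ┃.....┃          
        ┃                      ┃.....┃          
        ┃                      ┃.....┃          
        ┃                      ┃^....┃          
━━━━━━━━┃                      ┃━━━━━┛          
        ┗━━━━━━━━━━━━━━━━━━━━━━┛                
                                                
                                                


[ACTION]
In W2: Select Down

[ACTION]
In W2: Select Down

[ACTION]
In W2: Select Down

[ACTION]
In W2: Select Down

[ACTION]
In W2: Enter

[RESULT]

━━━━━━━━┏━━━━━━━━━━━━━━━━━━━━━━┓━━━━━┓          
 MapNavi┃ FileBrowser          ┃     ┃          
────────┠──────────────────────┨─────┨          
        ┃  [-] repo/           ┃.....┃          
        ┃    auth.json         ┃.....┃          
        ┃    index.h           ┃.....┃          
        ┃    database.yaml     ┃.....┃          
        ┃  > utils.h           ┃═════┃          
        ┃    logger.txt        ┃.....┃          
        ┃    test.py           ┃....#┃          
        ┃    worker.rs         ┃....#┃          
        ┃    helpers.ts        ┃.....┃          
        ┃    worker.txt        ┃.....┃          
        ┃                      ┃.....┃          
        ┃                      ┃.....┃          
        ┃                      ┃^....┃          
━━━━━━━━┃                      ┃━━━━━┛          
        ┗━━━━━━━━━━━━━━━━━━━━━━┛                
                                                
                                                


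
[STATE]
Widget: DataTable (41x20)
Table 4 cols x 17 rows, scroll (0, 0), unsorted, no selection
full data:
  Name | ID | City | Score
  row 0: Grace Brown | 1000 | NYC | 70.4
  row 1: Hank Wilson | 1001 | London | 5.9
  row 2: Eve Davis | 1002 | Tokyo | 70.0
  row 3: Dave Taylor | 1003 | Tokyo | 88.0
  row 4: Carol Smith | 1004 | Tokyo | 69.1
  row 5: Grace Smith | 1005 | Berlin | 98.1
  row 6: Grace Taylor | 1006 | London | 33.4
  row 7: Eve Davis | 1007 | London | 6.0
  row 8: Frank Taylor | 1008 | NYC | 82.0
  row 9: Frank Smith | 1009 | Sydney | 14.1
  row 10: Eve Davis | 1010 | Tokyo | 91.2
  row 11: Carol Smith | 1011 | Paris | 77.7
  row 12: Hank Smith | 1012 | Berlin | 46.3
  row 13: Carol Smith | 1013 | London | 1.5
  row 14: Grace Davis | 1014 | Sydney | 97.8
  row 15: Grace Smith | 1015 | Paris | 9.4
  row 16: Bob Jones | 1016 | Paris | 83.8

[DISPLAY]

Name        │ID  │City  │Score           
────────────┼────┼──────┼─────           
Grace Brown │1000│NYC   │70.4            
Hank Wilson │1001│London│5.9             
Eve Davis   │1002│Tokyo │70.0            
Dave Taylor │1003│Tokyo │88.0            
Carol Smith │1004│Tokyo │69.1            
Grace Smith │1005│Berlin│98.1            
Grace Taylor│1006│London│33.4            
Eve Davis   │1007│London│6.0             
Frank Taylor│1008│NYC   │82.0            
Frank Smith │1009│Sydney│14.1            
Eve Davis   │1010│Tokyo │91.2            
Carol Smith │1011│Paris │77.7            
Hank Smith  │1012│Berlin│46.3            
Carol Smith │1013│London│1.5             
Grace Davis │1014│Sydney│97.8            
Grace Smith │1015│Paris │9.4             
Bob Jones   │1016│Paris │83.8            
                                         


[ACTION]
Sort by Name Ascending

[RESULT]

Name       ▲│ID  │City  │Score           
────────────┼────┼──────┼─────           
Bob Jones   │1016│Paris │83.8            
Carol Smith │1004│Tokyo │69.1            
Carol Smith │1011│Paris │77.7            
Carol Smith │1013│London│1.5             
Dave Taylor │1003│Tokyo │88.0            
Eve Davis   │1002│Tokyo │70.0            
Eve Davis   │1007│London│6.0             
Eve Davis   │1010│Tokyo │91.2            
Frank Smith │1009│Sydney│14.1            
Frank Taylor│1008│NYC   │82.0            
Grace Brown │1000│NYC   │70.4            
Grace Davis │1014│Sydney│97.8            
Grace Smith │1005│Berlin│98.1            
Grace Smith │1015│Paris │9.4             
Grace Taylor│1006│London│33.4            
Hank Smith  │1012│Berlin│46.3            
Hank Wilson │1001│London│5.9             
                                         


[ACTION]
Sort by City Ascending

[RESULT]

Name        │ID  │City ▲│Score           
────────────┼────┼──────┼─────           
Grace Smith │1005│Berlin│98.1            
Hank Smith  │1012│Berlin│46.3            
Carol Smith │1013│London│1.5             
Eve Davis   │1007│London│6.0             
Grace Taylor│1006│London│33.4            
Hank Wilson │1001│London│5.9             
Frank Taylor│1008│NYC   │82.0            
Grace Brown │1000│NYC   │70.4            
Bob Jones   │1016│Paris │83.8            
Carol Smith │1011│Paris │77.7            
Grace Smith │1015│Paris │9.4             
Frank Smith │1009│Sydney│14.1            
Grace Davis │1014│Sydney│97.8            
Carol Smith │1004│Tokyo │69.1            
Dave Taylor │1003│Tokyo │88.0            
Eve Davis   │1002│Tokyo │70.0            
Eve Davis   │1010│Tokyo │91.2            
                                         


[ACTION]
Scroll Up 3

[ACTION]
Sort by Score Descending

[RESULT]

Name        │ID  │City  │Scor▼           
────────────┼────┼──────┼─────           
Grace Smith │1005│Berlin│98.1            
Grace Davis │1014│Sydney│97.8            
Eve Davis   │1010│Tokyo │91.2            
Dave Taylor │1003│Tokyo │88.0            
Bob Jones   │1016│Paris │83.8            
Frank Taylor│1008│NYC   │82.0            
Carol Smith │1011│Paris │77.7            
Grace Brown │1000│NYC   │70.4            
Eve Davis   │1002│Tokyo │70.0            
Carol Smith │1004│Tokyo │69.1            
Hank Smith  │1012│Berlin│46.3            
Grace Taylor│1006│London│33.4            
Frank Smith │1009│Sydney│14.1            
Grace Smith │1015│Paris │9.4             
Eve Davis   │1007│London│6.0             
Hank Wilson │1001│London│5.9             
Carol Smith │1013│London│1.5             
                                         


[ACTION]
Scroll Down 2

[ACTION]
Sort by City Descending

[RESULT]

Name        │ID  │City ▼│Score           
────────────┼────┼──────┼─────           
Eve Davis   │1010│Tokyo │91.2            
Dave Taylor │1003│Tokyo │88.0            
Eve Davis   │1002│Tokyo │70.0            
Carol Smith │1004│Tokyo │69.1            
Grace Davis │1014│Sydney│97.8            
Frank Smith │1009│Sydney│14.1            
Bob Jones   │1016│Paris │83.8            
Carol Smith │1011│Paris │77.7            
Grace Smith │1015│Paris │9.4             
Frank Taylor│1008│NYC   │82.0            
Grace Brown │1000│NYC   │70.4            
Grace Taylor│1006│London│33.4            
Eve Davis   │1007│London│6.0             
Hank Wilson │1001│London│5.9             
Carol Smith │1013│London│1.5             
Grace Smith │1005│Berlin│98.1            
Hank Smith  │1012│Berlin│46.3            
                                         


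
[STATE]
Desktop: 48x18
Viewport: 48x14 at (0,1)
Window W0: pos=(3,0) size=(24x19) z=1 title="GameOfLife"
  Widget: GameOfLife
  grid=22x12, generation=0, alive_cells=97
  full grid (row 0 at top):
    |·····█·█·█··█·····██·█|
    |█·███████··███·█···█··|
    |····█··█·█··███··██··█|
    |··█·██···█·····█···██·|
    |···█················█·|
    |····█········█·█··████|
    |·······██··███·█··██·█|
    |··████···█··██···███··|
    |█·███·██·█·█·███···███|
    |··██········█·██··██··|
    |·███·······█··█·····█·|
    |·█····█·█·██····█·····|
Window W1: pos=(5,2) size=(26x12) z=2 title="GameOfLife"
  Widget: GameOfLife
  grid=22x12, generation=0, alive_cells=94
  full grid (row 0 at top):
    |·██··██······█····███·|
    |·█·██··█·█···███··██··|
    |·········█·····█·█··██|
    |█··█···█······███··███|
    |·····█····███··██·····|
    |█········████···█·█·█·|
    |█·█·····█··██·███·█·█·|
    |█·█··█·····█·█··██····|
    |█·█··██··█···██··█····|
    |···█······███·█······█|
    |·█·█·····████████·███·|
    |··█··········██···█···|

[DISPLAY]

   ┃ GameOfLife           ┃                     
   ┠─┏━━━━━━━━━━━━━━━━━━━━━━━━┓                 
   ┃G┃ GameOfLife             ┃                 
   ┃·┠────────────────────────┨                 
   ┃█┃Gen: 0                  ┃                 
   ┃·┃·········█·····█·█··██  ┃                 
   ┃·┃█··█···█······███··███  ┃                 
   ┃·┃·····█····███··██·····  ┃                 
   ┃·┃█········████···█·█·█·  ┃                 
   ┃·┃█·█·····█··██·███·█·█·  ┃                 
   ┃·┃█·█··█·····█·█··██····  ┃                 
   ┃█┃█·█··██··█···██··█····  ┃                 
   ┃·┗━━━━━━━━━━━━━━━━━━━━━━━━┛                 
   ┃·███·······█··█·····█·┃                     


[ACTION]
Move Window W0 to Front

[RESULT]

   ┃ GameOfLife           ┃                     
   ┠──────────────────────┨━━━┓                 
   ┃Gen: 0                ┃   ┃                 
   ┃·····█·█·█··█·····██·█┃───┨                 
   ┃█·███████··███·█···█··┃   ┃                 
   ┃····█··█·█··███··██··█┃█  ┃                 
   ┃··█·██···█·····█···██·┃█  ┃                 
   ┃···█················█·┃·  ┃                 
   ┃····█········█·█··████┃·  ┃                 
   ┃·······██··███·█··██·█┃·  ┃                 
   ┃··████···█··██···███··┃·  ┃                 
   ┃█·███·██·█·█·███···███┃·  ┃                 
   ┃··██········█·██··██··┃━━━┛                 
   ┃·███·······█··█·····█·┃                     


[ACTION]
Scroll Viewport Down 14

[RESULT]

   ┃·····█·█·█··█·····██·█┃───┨                 
   ┃█·███████··███·█···█··┃   ┃                 
   ┃····█··█·█··███··██··█┃█  ┃                 
   ┃··█·██···█·····█···██·┃█  ┃                 
   ┃···█················█·┃·  ┃                 
   ┃····█········█·█··████┃·  ┃                 
   ┃·······██··███·█··██·█┃·  ┃                 
   ┃··████···█··██···███··┃·  ┃                 
   ┃█·███·██·█·█·███···███┃·  ┃                 
   ┃··██········█·██··██··┃━━━┛                 
   ┃·███·······█··█·····█·┃                     
   ┃·█····█·█·██····█·····┃                     
   ┃                      ┃                     
   ┃                      ┃                     


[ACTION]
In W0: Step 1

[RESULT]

   ┃···█·█·█···███····███·┃───┨                 
   ┃···█·····███·····█·█··┃   ┃                 
   ┃·██····█·███···██·█···┃█  ┃                 
   ┃····██··█····██···████┃█  ┃                 
   ┃···█·█········█···█···┃·  ┃                 
   ┃·············█····█··█┃·  ┃                 
   ┃·····█··█··█····█····█┃·  ┃                 
   ┃·██··█···█·····███···█┃·  ┃                 
   ┃······█·█·██···███····┃·  ┃                 
   ┃··········███·····█··█┃━━━┛                 
   ┃·█·█······█████····█··┃                     
   ┃·█········██··········┃                     
   ┃                      ┃                     
   ┃                      ┃                     


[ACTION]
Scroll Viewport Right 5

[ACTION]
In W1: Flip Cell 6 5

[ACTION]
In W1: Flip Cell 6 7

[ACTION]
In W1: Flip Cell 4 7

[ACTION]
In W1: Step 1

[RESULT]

   ┃···█·█·█···███····███·┃───┨                 
   ┃···█·····███·····█·█··┃   ┃                 
   ┃·██····█·███···██·█···┃█  ┃                 
   ┃····██··█····██···████┃█  ┃                 
   ┃···█·█········█···█···┃█  ┃                 
   ┃·············█····█··█┃·  ┃                 
   ┃·····█··█··█····█····█┃·  ┃                 
   ┃·██··█···█·····███···█┃·  ┃                 
   ┃······█·█·██···███····┃·  ┃                 
   ┃··········███·····█··█┃━━━┛                 
   ┃·█·█······█████····█··┃                     
   ┃·█········██··········┃                     
   ┃                      ┃                     
   ┃                      ┃                     


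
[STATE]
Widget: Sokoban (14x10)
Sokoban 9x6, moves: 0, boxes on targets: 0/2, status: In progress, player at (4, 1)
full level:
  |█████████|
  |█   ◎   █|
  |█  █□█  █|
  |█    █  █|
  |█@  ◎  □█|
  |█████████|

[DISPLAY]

█████████     
█   ◎   █     
█  █□█  █     
█    █  █     
█@  ◎  □█     
█████████     
Moves: 0  0/2 
              
              
              


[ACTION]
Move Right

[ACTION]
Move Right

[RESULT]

█████████     
█   ◎   █     
█  █□█  █     
█    █  █     
█  @◎  □█     
█████████     
Moves: 2  0/2 
              
              
              


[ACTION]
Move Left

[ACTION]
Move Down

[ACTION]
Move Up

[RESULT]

█████████     
█   ◎   █     
█  █□█  █     
█ @  █  █     
█   ◎  □█     
█████████     
Moves: 4  0/2 
              
              
              


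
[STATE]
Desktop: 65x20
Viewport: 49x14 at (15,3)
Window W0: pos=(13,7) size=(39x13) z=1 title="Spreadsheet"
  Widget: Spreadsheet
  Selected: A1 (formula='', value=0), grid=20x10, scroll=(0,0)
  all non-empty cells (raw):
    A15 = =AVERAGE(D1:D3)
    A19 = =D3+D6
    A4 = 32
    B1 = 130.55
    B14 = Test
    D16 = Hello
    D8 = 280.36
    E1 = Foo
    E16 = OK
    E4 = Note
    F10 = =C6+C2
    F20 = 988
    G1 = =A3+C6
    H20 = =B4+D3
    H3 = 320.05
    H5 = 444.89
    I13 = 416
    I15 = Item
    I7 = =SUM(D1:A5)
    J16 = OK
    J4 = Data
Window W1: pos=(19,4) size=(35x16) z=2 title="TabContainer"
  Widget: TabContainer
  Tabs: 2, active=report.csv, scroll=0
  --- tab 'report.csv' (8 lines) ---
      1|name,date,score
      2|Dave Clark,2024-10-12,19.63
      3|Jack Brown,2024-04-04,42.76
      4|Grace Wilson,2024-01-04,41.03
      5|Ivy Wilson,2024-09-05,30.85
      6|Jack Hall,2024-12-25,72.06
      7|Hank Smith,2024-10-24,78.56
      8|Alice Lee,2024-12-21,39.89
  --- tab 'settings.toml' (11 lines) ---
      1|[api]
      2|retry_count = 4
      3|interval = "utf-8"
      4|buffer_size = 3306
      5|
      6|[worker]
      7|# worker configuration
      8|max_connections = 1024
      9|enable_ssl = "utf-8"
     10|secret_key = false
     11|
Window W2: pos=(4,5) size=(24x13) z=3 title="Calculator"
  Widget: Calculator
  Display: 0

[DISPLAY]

                                                 
    ┏━━━━━━━━━━━━━━━━━━━━━━━━━━━━━━━━━┓          
━━━━━━━━━━━━┓ainer                    ┃          
r           ┃─────────────────────────┨          
────────────┨csv]│ settings.toml      ┃          
           0┃─────────────────────────┃          
──┬───┐     ┃e,score                  ┃          
9 │ ÷ │     ┃rk,2024-10-12,19.63      ┃          
──┼───┤     ┃wn,2024-04-04,42.76      ┃          
6 │ × │     ┃lson,2024-01-04,41.03    ┃          
──┼───┤     ┃on,2024-09-05,30.85      ┃          
3 │ - │     ┃l,2024-12-25,72.06       ┃          
──┼───┤     ┃th,2024-10-24,78.56      ┃          
= │ + │     ┃e,2024-12-21,39.89       ┃          


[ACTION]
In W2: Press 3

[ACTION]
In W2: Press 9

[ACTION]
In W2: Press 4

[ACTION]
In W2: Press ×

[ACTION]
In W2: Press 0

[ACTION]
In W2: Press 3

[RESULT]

                                                 
    ┏━━━━━━━━━━━━━━━━━━━━━━━━━━━━━━━━━┓          
━━━━━━━━━━━━┓ainer                    ┃          
r           ┃─────────────────────────┨          
────────────┨csv]│ settings.toml      ┃          
           3┃─────────────────────────┃          
──┬───┐     ┃e,score                  ┃          
9 │ ÷ │     ┃rk,2024-10-12,19.63      ┃          
──┼───┤     ┃wn,2024-04-04,42.76      ┃          
6 │ × │     ┃lson,2024-01-04,41.03    ┃          
──┼───┤     ┃on,2024-09-05,30.85      ┃          
3 │ - │     ┃l,2024-12-25,72.06       ┃          
──┼───┤     ┃th,2024-10-24,78.56      ┃          
= │ + │     ┃e,2024-12-21,39.89       ┃          


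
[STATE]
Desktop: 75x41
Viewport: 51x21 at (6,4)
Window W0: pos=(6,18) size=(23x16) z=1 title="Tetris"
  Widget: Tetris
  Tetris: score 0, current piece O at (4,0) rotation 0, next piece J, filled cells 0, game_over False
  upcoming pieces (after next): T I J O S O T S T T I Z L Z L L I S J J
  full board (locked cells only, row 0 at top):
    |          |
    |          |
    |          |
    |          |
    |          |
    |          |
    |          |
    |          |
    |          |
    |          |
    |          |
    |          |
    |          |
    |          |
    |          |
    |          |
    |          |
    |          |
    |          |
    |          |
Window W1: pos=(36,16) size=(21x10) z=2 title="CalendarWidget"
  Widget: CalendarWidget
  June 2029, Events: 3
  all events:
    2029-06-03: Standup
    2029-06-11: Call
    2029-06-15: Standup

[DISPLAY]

                                                   
                                                   
                                                   
                                                   
                                                   
                                                   
                                                   
                                                   
                                                   
                                                   
                                                   
                                                   
                              ┏━━━━━━━━━━━━━━━━━━━┓
                              ┃ CalendarWidget    ┃
┏━━━━━━━━━━━━━━━━━━━━━┓       ┠───────────────────┨
┃ Tetris              ┃       ┃     June 2029     ┃
┠─────────────────────┨       ┃Mo Tu We Th Fr Sa S┃
┃          │Next:     ┃       ┃             1  2  ┃
┃          │█         ┃       ┃ 4  5  6  7  8  9 1┃
┃          │███       ┃       ┃11* 12 13 14 15* 16┃
┃          │          ┃       ┃18 19 20 21 22 23 2┃


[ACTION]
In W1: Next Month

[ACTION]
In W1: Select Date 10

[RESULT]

                                                   
                                                   
                                                   
                                                   
                                                   
                                                   
                                                   
                                                   
                                                   
                                                   
                                                   
                                                   
                              ┏━━━━━━━━━━━━━━━━━━━┓
                              ┃ CalendarWidget    ┃
┏━━━━━━━━━━━━━━━━━━━━━┓       ┠───────────────────┨
┃ Tetris              ┃       ┃     July 2029     ┃
┠─────────────────────┨       ┃Mo Tu We Th Fr Sa S┃
┃          │Next:     ┃       ┃                   ┃
┃          │█         ┃       ┃ 2  3  4  5  6  7  ┃
┃          │███       ┃       ┃ 9 [10] 11 12 13 14┃
┃          │          ┃       ┃16 17 18 19 20 21 2┃


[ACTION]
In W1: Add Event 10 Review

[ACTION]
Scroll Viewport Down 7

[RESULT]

                                                   
                                                   
                                                   
                                                   
                                                   
                              ┏━━━━━━━━━━━━━━━━━━━┓
                              ┃ CalendarWidget    ┃
┏━━━━━━━━━━━━━━━━━━━━━┓       ┠───────────────────┨
┃ Tetris              ┃       ┃     July 2029     ┃
┠─────────────────────┨       ┃Mo Tu We Th Fr Sa S┃
┃          │Next:     ┃       ┃                   ┃
┃          │█         ┃       ┃ 2  3  4  5  6  7  ┃
┃          │███       ┃       ┃ 9 [10] 11 12 13 14┃
┃          │          ┃       ┃16 17 18 19 20 21 2┃
┃          │          ┃       ┗━━━━━━━━━━━━━━━━━━━┛
┃          │          ┃                            
┃          │Score:    ┃                            
┃          │0         ┃                            
┃          │          ┃                            
┃          │          ┃                            
┃          │          ┃                            


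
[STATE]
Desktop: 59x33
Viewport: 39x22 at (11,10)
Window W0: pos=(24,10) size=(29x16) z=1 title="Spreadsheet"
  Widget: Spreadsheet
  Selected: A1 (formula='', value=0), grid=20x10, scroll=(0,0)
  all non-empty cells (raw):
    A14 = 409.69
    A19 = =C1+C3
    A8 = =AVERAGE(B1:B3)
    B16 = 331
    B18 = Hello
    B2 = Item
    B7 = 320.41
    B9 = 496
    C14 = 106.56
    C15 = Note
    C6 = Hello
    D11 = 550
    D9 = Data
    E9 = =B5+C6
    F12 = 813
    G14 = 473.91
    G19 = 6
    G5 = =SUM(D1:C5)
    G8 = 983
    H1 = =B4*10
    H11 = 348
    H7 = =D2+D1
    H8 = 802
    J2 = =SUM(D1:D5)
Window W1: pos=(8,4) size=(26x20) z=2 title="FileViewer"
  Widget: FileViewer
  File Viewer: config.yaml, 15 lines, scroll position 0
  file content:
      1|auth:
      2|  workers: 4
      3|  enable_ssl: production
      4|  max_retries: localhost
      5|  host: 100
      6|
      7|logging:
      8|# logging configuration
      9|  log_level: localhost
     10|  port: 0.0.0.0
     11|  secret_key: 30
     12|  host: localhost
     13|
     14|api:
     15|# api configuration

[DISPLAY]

max_retries: localhos░┃━━━━━━━━━━━━━━━━
host: 100            ░┃eet             
                     ░┃────────────────
gging:               ░┃                
logging configuration░┃      B       C 
log_level: localhost ░┃----------------
port: 0.0.0.0        ░┃[0]       0     
secret_key: 30       ░┃  0Item         
host: localhost      ░┃  0       0     
                     ░┃  0       0     
i:                   ░┃  0       0     
api configuration    ░┃  0       0Hello
                     ▼┃  0  320.41     
━━━━━━━━━━━━━━━━━━━━━━┛  0       0     
             ┃  9        0     496     
             ┗━━━━━━━━━━━━━━━━━━━━━━━━━
                                       
                                       
                                       
                                       
                                       
                                       


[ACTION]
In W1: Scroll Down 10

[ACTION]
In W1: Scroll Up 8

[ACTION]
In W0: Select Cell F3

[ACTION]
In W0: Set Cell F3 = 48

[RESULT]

max_retries: localhos░┃━━━━━━━━━━━━━━━━
host: 100            ░┃eet             
                     ░┃────────────────
gging:               ░┃                
logging configuration░┃      B       C 
log_level: localhost ░┃----------------
port: 0.0.0.0        ░┃  0       0     
secret_key: 30       ░┃  0Item         
host: localhost      ░┃  0       0     
                     ░┃  0       0     
i:                   ░┃  0       0     
api configuration    ░┃  0       0Hello
                     ▼┃  0  320.41     
━━━━━━━━━━━━━━━━━━━━━━┛  0       0     
             ┃  9        0     496     
             ┗━━━━━━━━━━━━━━━━━━━━━━━━━
                                       
                                       
                                       
                                       
                                       
                                       
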